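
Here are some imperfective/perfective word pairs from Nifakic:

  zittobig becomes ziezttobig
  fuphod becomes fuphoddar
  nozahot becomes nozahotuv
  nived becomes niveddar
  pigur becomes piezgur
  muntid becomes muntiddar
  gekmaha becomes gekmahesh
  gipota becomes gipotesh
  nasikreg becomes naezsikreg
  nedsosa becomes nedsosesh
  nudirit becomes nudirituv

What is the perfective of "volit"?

volituv

nozahot and fuphod both have last vowel 'o' yet inflect differently (nozahotuv, fuphoddar), so the last vowel is not what conditions the rule; the final letter is.
"volit" ends in -t. The stems ending in -t (nozahot → nozahotuv, nudirit → nudirituv) add -uv.
The other patterns: stems ending in -a drop the final letter and add -esh; stems ending in -d double the final consonant and add -ar; stems ending in -g or -r insert -ez- after the first vowel.
So volit → volituv.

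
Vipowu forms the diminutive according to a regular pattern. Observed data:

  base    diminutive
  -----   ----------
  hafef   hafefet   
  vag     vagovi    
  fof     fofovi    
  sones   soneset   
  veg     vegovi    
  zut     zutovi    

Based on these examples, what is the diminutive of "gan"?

ganovi

"gan" has 1 vowel. The stems with 1 vowel (vag → vagovi, fof → fofovi, veg → vegovi) add -ovi.
The other pattern: stems with 2 vowels add -et.
So gan → ganovi.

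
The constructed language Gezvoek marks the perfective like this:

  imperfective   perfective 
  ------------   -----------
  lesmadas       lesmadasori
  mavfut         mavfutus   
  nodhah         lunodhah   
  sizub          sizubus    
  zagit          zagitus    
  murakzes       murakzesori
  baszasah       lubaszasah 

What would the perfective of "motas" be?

motasori

lesmadas and nodhah both have last vowel 'a' yet inflect differently (lesmadasori, lunodhah), so the last vowel is not what conditions the rule; the final letter is.
"motas" ends in -s. The stems ending in -s (murakzes → murakzesori, lesmadas → lesmadasori) add -ori.
The other patterns: stems ending in -h add the prefix lu-; stems ending in -b or -t add -us.
So motas → motasori.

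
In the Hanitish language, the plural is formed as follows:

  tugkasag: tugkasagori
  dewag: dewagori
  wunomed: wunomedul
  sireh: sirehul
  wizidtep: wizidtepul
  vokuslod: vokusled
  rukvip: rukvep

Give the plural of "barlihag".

barlihagori

wunomed and vokuslod both end in -d yet inflect differently (wunomedul, vokusled), so the final letter is not what conditions the rule; the last vowel is.
"barlihag" has last vowel 'a'. The stems whose last vowel is 'a' (tugkasag → tugkasagori, dewag → dewagori) add -ori.
The other patterns: stems whose last vowel is 'e' add -ul; stems whose last vowel is 'i' or 'o' change the last vowel to 'e'.
So barlihag → barlihagori.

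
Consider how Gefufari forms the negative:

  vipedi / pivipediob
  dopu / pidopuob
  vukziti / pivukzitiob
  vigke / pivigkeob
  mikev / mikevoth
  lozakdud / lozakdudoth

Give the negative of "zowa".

vigke and mikev both have last vowel 'e' yet inflect differently (pivigkeob, mikevoth), so the last vowel is not what conditions the rule; whether the stem ends in a vowel or a consonant is.
"zowa" ends in a vowel. The stems ending in a vowel (vipedi → pivipediob, dopu → pidopuob, vukziti → pivukzitiob) add pi- … -ob around the stem.
The other pattern: stems ending in a consonant add -oth.
So zowa → pizowaob.

pizowaob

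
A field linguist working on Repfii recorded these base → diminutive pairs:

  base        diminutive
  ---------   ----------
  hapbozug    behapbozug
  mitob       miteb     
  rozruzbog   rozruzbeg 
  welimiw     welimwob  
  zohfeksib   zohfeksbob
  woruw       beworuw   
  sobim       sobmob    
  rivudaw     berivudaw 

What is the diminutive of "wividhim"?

wividhmob

mitob and zohfeksib both end in -b yet inflect differently (miteb, zohfeksbob), so the final letter is not what conditions the rule; the last vowel is.
"wividhim" has last vowel 'i'. The stems whose last vowel is 'i' (welimiw → welimwob, sobim → sobmob, zohfeksib → zohfeksbob) delete the last vowel and add -ob.
So wividhim → wividhmob.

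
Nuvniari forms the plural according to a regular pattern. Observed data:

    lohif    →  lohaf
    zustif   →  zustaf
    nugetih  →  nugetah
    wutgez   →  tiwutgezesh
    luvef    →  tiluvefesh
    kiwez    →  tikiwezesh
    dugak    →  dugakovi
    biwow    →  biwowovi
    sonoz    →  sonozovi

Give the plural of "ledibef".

tiledibefesh

"ledibef" has last vowel 'e'. The stems whose last vowel is 'e' (wutgez → tiwutgezesh, luvef → tiluvefesh, kiwez → tikiwezesh) add ti- … -esh around the stem.
The other patterns: stems whose last vowel is 'i' change the last vowel to 'a'; stems whose last vowel is 'a' or 'o' add -ovi.
So ledibef → tiledibefesh.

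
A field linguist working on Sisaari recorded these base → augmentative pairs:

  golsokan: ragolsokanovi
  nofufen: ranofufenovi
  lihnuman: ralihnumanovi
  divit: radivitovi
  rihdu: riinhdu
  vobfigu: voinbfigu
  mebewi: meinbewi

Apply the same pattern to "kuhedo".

kuinhedo

divit and mebewi both have last vowel 'i' yet inflect differently (radivitovi, meinbewi), so the last vowel is not what conditions the rule; whether the stem ends in a vowel or a consonant is.
"kuhedo" ends in a vowel. The stems ending in a vowel (rihdu → riinhdu, vobfigu → voinbfigu, mebewi → meinbewi) insert -in- after the first vowel.
The other pattern: stems ending in a consonant add ra- … -ovi around the stem.
So kuhedo → kuinhedo.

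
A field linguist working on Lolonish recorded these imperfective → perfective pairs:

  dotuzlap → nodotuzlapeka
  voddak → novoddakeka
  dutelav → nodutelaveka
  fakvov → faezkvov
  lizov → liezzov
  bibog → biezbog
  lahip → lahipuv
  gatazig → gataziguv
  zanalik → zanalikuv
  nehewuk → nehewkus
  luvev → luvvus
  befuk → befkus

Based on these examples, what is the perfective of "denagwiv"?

denagwivuv

dutelav and fakvov both end in -v yet inflect differently (nodutelaveka, faezkvov), so the final letter is not what conditions the rule; the last vowel is.
"denagwiv" has last vowel 'i'. The stems whose last vowel is 'i' (lahip → lahipuv, gatazig → gataziguv, zanalik → zanalikuv) add -uv.
The other patterns: stems whose last vowel is 'a' add no- … -eka around the stem; stems whose last vowel is 'o' insert -ez- after the first vowel; stems whose last vowel is 'e' or 'u' delete the last vowel and add -us.
So denagwiv → denagwivuv.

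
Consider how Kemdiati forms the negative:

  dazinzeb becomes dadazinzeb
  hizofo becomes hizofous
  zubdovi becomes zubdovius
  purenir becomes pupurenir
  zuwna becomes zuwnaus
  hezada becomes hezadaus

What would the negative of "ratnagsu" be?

ratnagsuus

zubdovi and purenir both have last vowel 'i' yet inflect differently (zubdovius, pupurenir), so the last vowel is not what conditions the rule; whether the stem ends in a vowel or a consonant is.
"ratnagsu" ends in a vowel. The stems ending in a vowel (hezada → hezadaus, zuwna → zuwnaus, zubdovi → zubdovius) add -us.
The other pattern: stems ending in a consonant repeat the first consonant+vowel as a prefix.
So ratnagsu → ratnagsuus.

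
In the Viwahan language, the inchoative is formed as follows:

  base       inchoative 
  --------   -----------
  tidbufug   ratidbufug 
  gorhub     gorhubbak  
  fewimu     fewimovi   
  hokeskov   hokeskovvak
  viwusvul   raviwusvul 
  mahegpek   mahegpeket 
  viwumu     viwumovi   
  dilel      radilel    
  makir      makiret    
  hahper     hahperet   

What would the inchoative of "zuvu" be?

zuvovi

mahegpek and dilel both have last vowel 'e' yet inflect differently (mahegpeket, radilel), so the last vowel is not what conditions the rule; the final letter is.
"zuvu" ends in -u. The stems ending in -u (fewimu → fewimovi, viwumu → viwumovi) drop the final letter and add -ovi.
So zuvu → zuvovi.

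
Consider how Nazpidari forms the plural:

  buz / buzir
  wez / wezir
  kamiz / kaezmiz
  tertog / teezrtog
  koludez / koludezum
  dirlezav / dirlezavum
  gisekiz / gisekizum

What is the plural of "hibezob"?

hibezobum

buz and kamiz both end in -z yet inflect differently (buzir, kaezmiz), so the final letter is not what conditions the rule; the number of vowels is.
"hibezob" has 3 vowels. The stems with 3 vowels (koludez → koludezum, dirlezav → dirlezavum, gisekiz → gisekizum) add -um.
So hibezob → hibezobum.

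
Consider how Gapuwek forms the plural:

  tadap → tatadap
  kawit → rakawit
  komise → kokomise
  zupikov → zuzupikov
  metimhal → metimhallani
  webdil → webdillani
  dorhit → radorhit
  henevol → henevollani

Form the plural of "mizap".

mimizap

"mizap" ends in -p. The one such stem in the data (tadap → tatadap) repeats the first consonant+vowel as a prefix (as do komise, zupikov), so the same rule applies.
So mizap → mimizap.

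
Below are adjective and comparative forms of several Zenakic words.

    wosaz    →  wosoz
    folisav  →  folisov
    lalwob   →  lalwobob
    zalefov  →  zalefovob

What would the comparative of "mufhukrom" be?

mufhukromob

folisav and zalefov both end in -v yet inflect differently (folisov, zalefovob), so the final letter is not what conditions the rule; the last vowel is.
"mufhukrom" has last vowel 'o'. The stems whose last vowel is 'o' (lalwob → lalwobob, zalefov → zalefovob) add -ob.
The other pattern: stems whose last vowel is 'a' change the last vowel to 'o'.
So mufhukrom → mufhukromob.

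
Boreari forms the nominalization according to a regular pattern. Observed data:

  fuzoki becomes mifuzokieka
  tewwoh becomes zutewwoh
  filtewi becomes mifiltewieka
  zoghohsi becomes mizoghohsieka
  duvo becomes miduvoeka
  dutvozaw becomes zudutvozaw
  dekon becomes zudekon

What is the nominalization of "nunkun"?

zununkun

"nunkun" ends in a consonant. The stems ending in a consonant (tewwoh → zutewwoh, dutvozaw → zudutvozaw, dekon → zudekon) add the prefix zu-.
The other pattern: stems ending in a vowel add mi- … -eka around the stem.
So nunkun → zununkun.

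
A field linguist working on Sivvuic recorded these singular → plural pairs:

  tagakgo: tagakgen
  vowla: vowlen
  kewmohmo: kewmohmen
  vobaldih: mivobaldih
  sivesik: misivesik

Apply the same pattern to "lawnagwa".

vowla and vobaldih both begin with v- yet inflect differently (vowlen, mivobaldih), so the first letter is not what conditions the rule; whether the stem ends in a vowel or a consonant is.
"lawnagwa" ends in a vowel. The stems ending in a vowel (tagakgo → tagakgen, vowla → vowlen, kewmohmo → kewmohmen) drop the final letter and add -en.
The other pattern: stems ending in a consonant add the prefix mi-.
So lawnagwa → lawnagwen.

lawnagwen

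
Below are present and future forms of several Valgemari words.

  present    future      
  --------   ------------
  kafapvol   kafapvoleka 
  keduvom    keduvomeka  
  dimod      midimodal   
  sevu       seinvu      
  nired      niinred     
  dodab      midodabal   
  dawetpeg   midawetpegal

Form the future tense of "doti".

"doti" begins with d-. The stems beginning with d- (dodab → midodabal, dawetpeg → midawetpegal, dimod → midimodal) add mi- … -al around the stem.
The other patterns: stems beginning with k- add -eka; stems beginning with n- or s- insert -in- after the first vowel.
So doti → midotial.

midotial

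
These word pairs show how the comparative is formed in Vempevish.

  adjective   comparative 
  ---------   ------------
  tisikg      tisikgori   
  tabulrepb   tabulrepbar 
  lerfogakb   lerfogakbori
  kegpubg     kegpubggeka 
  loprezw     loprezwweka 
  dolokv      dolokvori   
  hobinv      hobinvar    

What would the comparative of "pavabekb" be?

tabulrepb and lerfogakb both end in -b yet inflect differently (tabulrepbar, lerfogakbori), so the final letter is not what conditions the rule; the second-to-last letter is.
"pavabekb" has second-to-last letter 'k'. The stems whose second-to-last letter is 'k' (lerfogakb → lerfogakbori, tisikg → tisikgori, dolokv → dolokvori) add -ori.
The other patterns: stems whose second-to-last letter is 'n' or 'p' add -ar; stems whose second-to-last letter is 'b' or 'z' double the final consonant and add -eka.
So pavabekb → pavabekbori.

pavabekbori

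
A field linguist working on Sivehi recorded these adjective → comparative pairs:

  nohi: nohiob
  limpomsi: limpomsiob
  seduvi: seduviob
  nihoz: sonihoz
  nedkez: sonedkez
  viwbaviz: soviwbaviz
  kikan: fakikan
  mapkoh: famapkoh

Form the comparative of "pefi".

"pefi" ends in -i. The stems ending in -i (nohi → nohiob, limpomsi → limpomsiob, seduvi → seduviob) add -ob.
The other patterns: stems ending in -z add the prefix so-; stems ending in -h or -n add the prefix fa-.
So pefi → pefiob.

pefiob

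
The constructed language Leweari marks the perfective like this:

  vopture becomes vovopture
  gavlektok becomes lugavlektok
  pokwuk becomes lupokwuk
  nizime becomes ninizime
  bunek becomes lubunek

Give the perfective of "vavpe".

bunek and nizime both have last vowel 'e' yet inflect differently (lubunek, ninizime), so the last vowel is not what conditions the rule; the final letter is.
"vavpe" ends in -e. The stems ending in -e (nizime → ninizime, vopture → vovopture) repeat the first consonant+vowel as a prefix.
The other pattern: stems ending in -k add the prefix lu-.
So vavpe → vavavpe.

vavavpe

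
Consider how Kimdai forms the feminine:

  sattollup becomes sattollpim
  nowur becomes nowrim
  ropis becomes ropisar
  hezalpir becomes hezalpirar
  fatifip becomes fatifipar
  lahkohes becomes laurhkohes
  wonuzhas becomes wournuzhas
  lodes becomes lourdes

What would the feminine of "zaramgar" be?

zaurramgar

nowur and hezalpir both end in -r yet inflect differently (nowrim, hezalpirar), so the final letter is not what conditions the rule; the last vowel is.
"zaramgar" has last vowel 'a'. The one such stem in the data (wonuzhas → wournuzhas) inserts -ur- after the first vowel (as do lahkohes, lodes), so the same rule applies.
So zaramgar → zaurramgar.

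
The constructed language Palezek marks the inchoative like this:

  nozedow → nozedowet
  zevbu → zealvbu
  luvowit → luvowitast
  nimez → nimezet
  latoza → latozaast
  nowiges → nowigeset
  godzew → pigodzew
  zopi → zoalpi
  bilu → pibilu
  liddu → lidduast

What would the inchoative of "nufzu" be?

nozedow and godzew both end in -w yet inflect differently (nozedowet, pigodzew), so the final letter is not what conditions the rule; the first letter is.
"nufzu" begins with n-. The stems beginning with n- (nozedow → nozedowet, nimez → nimezet, nowiges → nowigeset) add -et.
So nufzu → nufzuet.

nufzuet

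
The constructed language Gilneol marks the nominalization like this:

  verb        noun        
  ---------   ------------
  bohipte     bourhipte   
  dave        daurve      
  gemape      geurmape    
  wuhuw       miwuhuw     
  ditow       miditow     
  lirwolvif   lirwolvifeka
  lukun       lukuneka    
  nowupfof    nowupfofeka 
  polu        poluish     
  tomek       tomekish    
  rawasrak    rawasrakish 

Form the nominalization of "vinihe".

wuhuw and lukun both have last vowel 'u' yet inflect differently (miwuhuw, lukuneka), so the last vowel is not what conditions the rule; the final letter is.
"vinihe" ends in -e. The stems ending in -e (bohipte → bourhipte, dave → daurve, gemape → geurmape) insert -ur- after the first vowel.
So vinihe → viurnihe.

viurnihe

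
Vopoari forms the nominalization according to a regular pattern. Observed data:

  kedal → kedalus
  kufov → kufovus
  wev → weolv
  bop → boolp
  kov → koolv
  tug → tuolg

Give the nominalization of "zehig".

zehigus

"zehig" has 2 vowels. The stems with 2 vowels (kedal → kedalus, kufov → kufovus) add -us.
The other pattern: stems with 1 vowel insert -ol- after the first vowel.
So zehig → zehigus.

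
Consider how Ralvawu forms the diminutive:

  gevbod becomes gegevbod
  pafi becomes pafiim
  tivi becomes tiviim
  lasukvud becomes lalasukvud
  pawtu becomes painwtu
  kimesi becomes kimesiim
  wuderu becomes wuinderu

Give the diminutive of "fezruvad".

"fezruvad" ends in -d. The stems ending in -d (gevbod → gegevbod, lasukvud → lalasukvud) repeat the first consonant+vowel as a prefix.
So fezruvad → fefezruvad.

fefezruvad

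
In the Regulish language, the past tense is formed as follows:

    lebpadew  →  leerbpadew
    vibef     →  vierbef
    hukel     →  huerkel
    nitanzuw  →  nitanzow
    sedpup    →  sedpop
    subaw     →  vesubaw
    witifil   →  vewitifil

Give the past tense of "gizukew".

gierzukew

lebpadew and nitanzuw both end in -w yet inflect differently (leerbpadew, nitanzow), so the final letter is not what conditions the rule; the last vowel is.
"gizukew" has last vowel 'e'. The stems whose last vowel is 'e' (lebpadew → leerbpadew, vibef → vierbef, hukel → huerkel) insert -er- after the first vowel.
So gizukew → gierzukew.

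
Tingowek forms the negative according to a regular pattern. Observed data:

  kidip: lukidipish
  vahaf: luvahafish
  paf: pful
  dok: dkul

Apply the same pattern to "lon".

lnul

vahaf and paf both end in -f yet inflect differently (luvahafish, pful), so the final letter is not what conditions the rule; the number of vowels is.
"lon" has 1 vowel. The stems with 1 vowel (paf → pful, dok → dkul) delete the last vowel and add -ul.
The other pattern: stems with 2 vowels add lu- … -ish around the stem.
So lon → lnul.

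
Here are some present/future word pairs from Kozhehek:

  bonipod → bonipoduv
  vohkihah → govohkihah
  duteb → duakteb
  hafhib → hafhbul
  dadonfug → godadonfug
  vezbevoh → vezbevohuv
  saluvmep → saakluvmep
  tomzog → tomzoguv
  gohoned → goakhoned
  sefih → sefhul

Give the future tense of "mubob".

"mubob" has last vowel 'o'. The stems whose last vowel is 'o' (tomzog → tomzoguv, bonipod → bonipoduv, vezbevoh → vezbevohuv) add -uv.
So mubob → mubobuv.

mubobuv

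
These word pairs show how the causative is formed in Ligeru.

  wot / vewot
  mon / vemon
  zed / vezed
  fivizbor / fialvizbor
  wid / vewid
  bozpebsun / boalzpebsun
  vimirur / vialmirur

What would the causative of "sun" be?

vesun

mon and bozpebsun both end in -n yet inflect differently (vemon, boalzpebsun), so the final letter is not what conditions the rule; the number of vowels is.
"sun" has 1 vowel. The stems with 1 vowel (wot → vewot, mon → vemon, zed → vezed) add the prefix ve-.
So sun → vesun.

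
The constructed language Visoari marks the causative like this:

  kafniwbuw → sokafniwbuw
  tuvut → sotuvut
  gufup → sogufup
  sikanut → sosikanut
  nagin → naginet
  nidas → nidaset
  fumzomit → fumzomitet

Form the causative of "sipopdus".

tuvut and fumzomit both end in -t yet inflect differently (sotuvut, fumzomitet), so the final letter is not what conditions the rule; the last vowel is.
"sipopdus" has last vowel 'u'. The stems whose last vowel is 'u' (kafniwbuw → sokafniwbuw, tuvut → sotuvut, gufup → sogufup) add the prefix so-.
So sipopdus → sosipopdus.

sosipopdus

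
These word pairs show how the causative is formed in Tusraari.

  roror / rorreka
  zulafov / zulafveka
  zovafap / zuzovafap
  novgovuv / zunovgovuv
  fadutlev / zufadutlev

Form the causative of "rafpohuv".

zurafpohuv

zulafov and novgovuv both end in -v yet inflect differently (zulafveka, zunovgovuv), so the final letter is not what conditions the rule; the last vowel is.
"rafpohuv" has last vowel 'u'. The one such stem in the data (novgovuv → zunovgovuv) adds the prefix zu-, so the same rule applies.
So rafpohuv → zurafpohuv.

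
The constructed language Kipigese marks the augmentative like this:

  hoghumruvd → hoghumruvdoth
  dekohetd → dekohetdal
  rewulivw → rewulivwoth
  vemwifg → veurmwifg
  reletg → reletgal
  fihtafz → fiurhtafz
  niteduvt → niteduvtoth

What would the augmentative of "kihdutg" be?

kihdutgal

dekohetd and hoghumruvd both end in -d yet inflect differently (dekohetdal, hoghumruvdoth), so the final letter is not what conditions the rule; the second-to-last letter is.
"kihdutg" has second-to-last letter 't'. The stems whose second-to-last letter is 't' (reletg → reletgal, dekohetd → dekohetdal) add -al.
The other patterns: stems whose second-to-last letter is 'v' add -oth; stems whose second-to-last letter is 'f' insert -ur- after the first vowel.
So kihdutg → kihdutgal.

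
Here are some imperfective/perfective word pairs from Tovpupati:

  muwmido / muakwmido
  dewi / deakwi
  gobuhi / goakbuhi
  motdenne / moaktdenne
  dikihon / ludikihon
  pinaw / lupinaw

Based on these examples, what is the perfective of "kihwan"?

muwmido and dikihon both have last vowel 'o' yet inflect differently (muakwmido, ludikihon), so the last vowel is not what conditions the rule; whether the stem ends in a vowel or a consonant is.
"kihwan" ends in a consonant. The stems ending in a consonant (dikihon → ludikihon, pinaw → lupinaw) add the prefix lu-.
So kihwan → lukihwan.

lukihwan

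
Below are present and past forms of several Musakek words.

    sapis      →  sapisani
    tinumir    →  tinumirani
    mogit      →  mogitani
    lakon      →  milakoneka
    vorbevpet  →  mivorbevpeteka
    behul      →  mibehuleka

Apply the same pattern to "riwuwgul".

mogit and vorbevpet both end in -t yet inflect differently (mogitani, mivorbevpeteka), so the final letter is not what conditions the rule; the last vowel is.
"riwuwgul" has last vowel 'u'. The one such stem in the data (behul → mibehuleka) adds mi- … -eka around the stem, so the same rule applies.
The other pattern: stems whose last vowel is 'i' add -ani.
So riwuwgul → miriwuwguleka.

miriwuwguleka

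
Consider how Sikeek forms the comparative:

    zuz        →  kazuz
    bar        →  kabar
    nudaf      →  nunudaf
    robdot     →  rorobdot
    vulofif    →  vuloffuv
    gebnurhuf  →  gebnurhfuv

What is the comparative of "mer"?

kamer

nudaf and vulofif both end in -f yet inflect differently (nunudaf, vuloffuv), so the final letter is not what conditions the rule; the number of vowels is.
"mer" has 1 vowel. The stems with 1 vowel (zuz → kazuz, bar → kabar) add the prefix ka-.
The other patterns: stems with 2 vowels repeat the first consonant+vowel as a prefix; stems with 3 vowels delete the last vowel and add -uv.
So mer → kamer.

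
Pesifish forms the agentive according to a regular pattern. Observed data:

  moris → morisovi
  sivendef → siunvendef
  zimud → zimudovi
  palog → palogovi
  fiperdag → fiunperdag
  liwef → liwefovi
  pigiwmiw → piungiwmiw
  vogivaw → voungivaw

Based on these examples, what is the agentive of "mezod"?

palog and fiperdag both end in -g yet inflect differently (palogovi, fiunperdag), so the final letter is not what conditions the rule; the number of vowels is.
"mezod" has 2 vowels. The stems with 2 vowels (zimud → zimudovi, moris → morisovi, palog → palogovi) add -ovi.
So mezod → mezodovi.

mezodovi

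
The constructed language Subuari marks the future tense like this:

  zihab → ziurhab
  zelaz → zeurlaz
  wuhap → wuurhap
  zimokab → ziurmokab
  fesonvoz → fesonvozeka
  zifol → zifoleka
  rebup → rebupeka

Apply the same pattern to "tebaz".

zelaz and fesonvoz both end in -z yet inflect differently (zeurlaz, fesonvozeka), so the final letter is not what conditions the rule; the last vowel is.
"tebaz" has last vowel 'a'. The stems whose last vowel is 'a' (zihab → ziurhab, zelaz → zeurlaz, wuhap → wuurhap) insert -ur- after the first vowel.
The other pattern: stems whose last vowel is 'o' or 'u' add -eka.
So tebaz → teurbaz.

teurbaz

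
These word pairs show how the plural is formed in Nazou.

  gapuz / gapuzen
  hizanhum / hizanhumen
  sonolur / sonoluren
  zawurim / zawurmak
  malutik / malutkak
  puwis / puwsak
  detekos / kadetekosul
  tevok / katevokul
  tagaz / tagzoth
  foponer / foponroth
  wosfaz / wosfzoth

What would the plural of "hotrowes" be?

hizanhum and zawurim both end in -m yet inflect differently (hizanhumen, zawurmak), so the final letter is not what conditions the rule; the last vowel is.
"hotrowes" has last vowel 'e'. The one such stem in the data (foponer → foponroth) deletes the last vowel and adds -oth (as do tagaz, wosfaz), so the same rule applies.
The other patterns: stems whose last vowel is 'u' add -en; stems whose last vowel is 'i' delete the last vowel and add -ak; stems whose last vowel is 'o' add ka- … -ul around the stem.
So hotrowes → hotrowsoth.

hotrowsoth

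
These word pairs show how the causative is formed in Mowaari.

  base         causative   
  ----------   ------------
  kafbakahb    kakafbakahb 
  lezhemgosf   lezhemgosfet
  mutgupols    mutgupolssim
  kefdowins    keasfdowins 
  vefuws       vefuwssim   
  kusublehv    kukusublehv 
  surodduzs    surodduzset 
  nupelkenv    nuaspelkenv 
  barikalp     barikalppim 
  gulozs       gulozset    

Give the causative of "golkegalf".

"golkegalf" has second-to-last letter 'l'. The stems whose second-to-last letter is 'l' (mutgupols → mutgupolssim, barikalp → barikalppim) double the final consonant and add -im.
So golkegalf → golkegalffim.

golkegalffim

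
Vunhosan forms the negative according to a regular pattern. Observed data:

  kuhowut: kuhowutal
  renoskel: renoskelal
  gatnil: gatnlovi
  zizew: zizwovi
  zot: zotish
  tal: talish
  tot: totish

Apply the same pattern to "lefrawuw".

lefrawuwal

tal and gatnil both end in -l yet inflect differently (talish, gatnlovi), so the final letter is not what conditions the rule; the number of vowels is.
"lefrawuw" has 3 vowels. The stems with 3 vowels (renoskel → renoskelal, kuhowut → kuhowutal) add -al.
So lefrawuw → lefrawuwal.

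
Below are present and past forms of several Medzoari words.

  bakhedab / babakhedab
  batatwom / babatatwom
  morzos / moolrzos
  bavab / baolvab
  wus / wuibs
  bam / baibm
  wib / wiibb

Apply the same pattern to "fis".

fiibs

"fis" has 1 vowel. The stems with 1 vowel (bam → baibm, wib → wiibb, wus → wuibs) insert -ib- after the first vowel.
The other patterns: stems with 2 vowels insert -ol- after the first vowel; stems with 3 vowels repeat the first consonant+vowel as a prefix.
So fis → fiibs.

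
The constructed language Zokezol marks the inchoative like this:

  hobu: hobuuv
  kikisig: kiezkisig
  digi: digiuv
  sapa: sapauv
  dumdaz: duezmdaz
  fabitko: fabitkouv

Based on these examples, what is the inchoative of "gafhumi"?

sapa and dumdaz both have last vowel 'a' yet inflect differently (sapauv, duezmdaz), so the last vowel is not what conditions the rule; whether the stem ends in a vowel or a consonant is.
"gafhumi" ends in a vowel. The stems ending in a vowel (sapa → sapauv, digi → digiuv, fabitko → fabitkouv) add -uv.
The other pattern: stems ending in a consonant insert -ez- after the first vowel.
So gafhumi → gafhumiuv.

gafhumiuv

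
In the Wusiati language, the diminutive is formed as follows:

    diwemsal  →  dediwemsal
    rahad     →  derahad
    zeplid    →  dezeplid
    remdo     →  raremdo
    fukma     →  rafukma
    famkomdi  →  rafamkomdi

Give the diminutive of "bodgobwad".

diwemsal and fukma both have last vowel 'a' yet inflect differently (dediwemsal, rafukma), so the last vowel is not what conditions the rule; whether the stem ends in a vowel or a consonant is.
"bodgobwad" ends in a consonant. The stems ending in a consonant (diwemsal → dediwemsal, rahad → derahad, zeplid → dezeplid) add the prefix de-.
The other pattern: stems ending in a vowel add the prefix ra-.
So bodgobwad → debodgobwad.

debodgobwad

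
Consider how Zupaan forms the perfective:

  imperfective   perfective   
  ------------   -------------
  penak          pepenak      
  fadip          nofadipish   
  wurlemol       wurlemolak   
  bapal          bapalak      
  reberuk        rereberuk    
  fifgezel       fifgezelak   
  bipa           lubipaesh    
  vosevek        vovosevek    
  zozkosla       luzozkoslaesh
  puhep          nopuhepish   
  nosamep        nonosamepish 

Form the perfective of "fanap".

vosevek and puhep both have last vowel 'e' yet inflect differently (vovosevek, nopuhepish), so the last vowel is not what conditions the rule; the final letter is.
"fanap" ends in -p. The stems ending in -p (puhep → nopuhepish, fadip → nofadipish, nosamep → nonosamepish) add no- … -ish around the stem.
The other patterns: stems ending in -k repeat the first consonant+vowel as a prefix; stems ending in -l add -ak; stems ending in -a add lu- … -esh around the stem.
So fanap → nofanapish.

nofanapish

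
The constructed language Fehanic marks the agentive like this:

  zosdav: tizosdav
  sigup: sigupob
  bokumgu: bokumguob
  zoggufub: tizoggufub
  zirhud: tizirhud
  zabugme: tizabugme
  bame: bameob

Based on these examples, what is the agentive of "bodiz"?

zabugme and bame both end in -e yet inflect differently (tizabugme, bameob), so the final letter is not what conditions the rule; the first letter is.
"bodiz" begins with b-. The stems beginning with b- (bokumgu → bokumguob, bame → bameob) add -ob.
The other pattern: stems beginning with z- add the prefix ti-.
So bodiz → bodizob.

bodizob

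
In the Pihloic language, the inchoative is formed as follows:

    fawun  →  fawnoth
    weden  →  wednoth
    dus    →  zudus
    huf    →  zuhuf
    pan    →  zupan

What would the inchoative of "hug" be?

zuhug

fawun and pan both end in -n yet inflect differently (fawnoth, zupan), so the final letter is not what conditions the rule; the number of vowels is.
"hug" has 1 vowel. The stems with 1 vowel (dus → zudus, huf → zuhuf, pan → zupan) add the prefix zu-.
So hug → zuhug.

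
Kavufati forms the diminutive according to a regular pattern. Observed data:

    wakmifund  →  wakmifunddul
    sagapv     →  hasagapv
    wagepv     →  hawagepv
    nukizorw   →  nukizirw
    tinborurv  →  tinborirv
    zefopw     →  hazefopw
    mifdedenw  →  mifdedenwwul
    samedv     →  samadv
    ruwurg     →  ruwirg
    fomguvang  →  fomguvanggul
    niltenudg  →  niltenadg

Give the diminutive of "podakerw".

"podakerw" has second-to-last letter 'r'. The stems whose second-to-last letter is 'r' (ruwurg → ruwirg, tinborurv → tinborirv, nukizorw → nukizirw) change the last vowel to 'i'.
So podakerw → podakirw.

podakirw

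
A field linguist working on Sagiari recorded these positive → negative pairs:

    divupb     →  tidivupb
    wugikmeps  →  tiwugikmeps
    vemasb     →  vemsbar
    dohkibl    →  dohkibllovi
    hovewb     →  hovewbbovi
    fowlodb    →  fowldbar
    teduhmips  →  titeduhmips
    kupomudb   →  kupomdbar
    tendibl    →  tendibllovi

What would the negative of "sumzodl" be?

sumzdlar

divupb and fowlodb both end in -b yet inflect differently (tidivupb, fowldbar), so the final letter is not what conditions the rule; the second-to-last letter is.
"sumzodl" has second-to-last letter 'd'. The stems whose second-to-last letter is 'd' (fowlodb → fowldbar, kupomudb → kupomdbar) delete the last vowel and add -ar.
The other patterns: stems whose second-to-last letter is 'p' add the prefix ti-; stems whose second-to-last letter is 'b' or 'w' double the final consonant and add -ovi.
So sumzodl → sumzdlar.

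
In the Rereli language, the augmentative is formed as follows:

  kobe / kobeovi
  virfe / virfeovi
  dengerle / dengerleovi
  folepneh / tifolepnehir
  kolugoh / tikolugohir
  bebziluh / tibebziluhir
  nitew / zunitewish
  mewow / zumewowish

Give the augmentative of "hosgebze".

kobe and folepneh both have last vowel 'e' yet inflect differently (kobeovi, tifolepnehir), so the last vowel is not what conditions the rule; the final letter is.
"hosgebze" ends in -e. The stems ending in -e (kobe → kobeovi, virfe → virfeovi, dengerle → dengerleovi) add -ovi.
The other patterns: stems ending in -h add ti- … -ir around the stem; stems ending in -w add zu- … -ish around the stem.
So hosgebze → hosgebzeovi.

hosgebzeovi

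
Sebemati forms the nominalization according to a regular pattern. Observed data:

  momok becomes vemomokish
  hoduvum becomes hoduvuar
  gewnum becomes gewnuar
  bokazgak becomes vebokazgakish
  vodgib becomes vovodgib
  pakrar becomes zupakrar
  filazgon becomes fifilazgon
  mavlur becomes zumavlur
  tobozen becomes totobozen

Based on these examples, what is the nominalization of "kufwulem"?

mavlur and hoduvum both have last vowel 'u' yet inflect differently (zumavlur, hoduvuar), so the last vowel is not what conditions the rule; the final letter is.
"kufwulem" ends in -m. The stems ending in -m (hoduvum → hoduvuar, gewnum → gewnuar) drop the final letter and add -ar.
So kufwulem → kufwulear.

kufwulear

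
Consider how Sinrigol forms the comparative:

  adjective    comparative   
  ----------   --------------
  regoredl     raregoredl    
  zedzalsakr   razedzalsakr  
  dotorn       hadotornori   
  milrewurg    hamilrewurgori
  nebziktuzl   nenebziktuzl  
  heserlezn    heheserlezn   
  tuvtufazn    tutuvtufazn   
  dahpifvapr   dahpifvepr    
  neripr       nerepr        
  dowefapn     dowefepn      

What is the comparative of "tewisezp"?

regoredl and nebziktuzl both end in -l yet inflect differently (raregoredl, nenebziktuzl), so the final letter is not what conditions the rule; the second-to-last letter is.
"tewisezp" has second-to-last letter 'z'. The stems whose second-to-last letter is 'z' (nebziktuzl → nenebziktuzl, heserlezn → heheserlezn, tuvtufazn → tutuvtufazn) repeat the first consonant+vowel as a prefix.
So tewisezp → tetewisezp.

tetewisezp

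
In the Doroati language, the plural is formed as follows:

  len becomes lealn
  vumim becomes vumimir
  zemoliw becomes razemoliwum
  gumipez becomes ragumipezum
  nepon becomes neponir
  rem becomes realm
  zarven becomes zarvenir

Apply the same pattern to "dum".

dualm

len and zarven both end in -n yet inflect differently (lealn, zarvenir), so the final letter is not what conditions the rule; the number of vowels is.
"dum" has 1 vowel. The stems with 1 vowel (rem → realm, len → lealn) insert -al- after the first vowel.
The other patterns: stems with 2 vowels add -ir; stems with 3 vowels add ra- … -um around the stem.
So dum → dualm.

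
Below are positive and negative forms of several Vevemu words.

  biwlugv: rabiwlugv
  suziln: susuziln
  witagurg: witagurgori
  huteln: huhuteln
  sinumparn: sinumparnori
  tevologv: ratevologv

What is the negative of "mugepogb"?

ramugepogb

huteln and sinumparn both end in -n yet inflect differently (huhuteln, sinumparnori), so the final letter is not what conditions the rule; the second-to-last letter is.
"mugepogb" has second-to-last letter 'g'. The stems whose second-to-last letter is 'g' (biwlugv → rabiwlugv, tevologv → ratevologv) add the prefix ra-.
So mugepogb → ramugepogb.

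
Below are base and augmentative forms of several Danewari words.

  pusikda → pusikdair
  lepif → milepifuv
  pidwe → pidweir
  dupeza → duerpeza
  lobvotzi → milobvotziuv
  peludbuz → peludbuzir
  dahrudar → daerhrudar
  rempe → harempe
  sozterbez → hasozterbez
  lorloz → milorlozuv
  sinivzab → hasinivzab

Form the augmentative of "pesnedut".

pesnedutir

lorloz and peludbuz both end in -z yet inflect differently (milorlozuv, peludbuzir), so the final letter is not what conditions the rule; the first letter is.
"pesnedut" begins with p-. The stems beginning with p- (peludbuz → peludbuzir, pidwe → pidweir, pusikda → pusikdair) add -ir.
The other patterns: stems beginning with l- add mi- … -uv around the stem; stems beginning with d- insert -er- after the first vowel; stems beginning with r- or s- add the prefix ha-.
So pesnedut → pesnedutir.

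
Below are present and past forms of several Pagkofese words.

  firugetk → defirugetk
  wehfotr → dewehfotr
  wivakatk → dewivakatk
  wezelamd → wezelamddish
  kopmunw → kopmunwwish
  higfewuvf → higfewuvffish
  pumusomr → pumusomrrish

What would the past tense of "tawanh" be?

wehfotr and pumusomr both end in -r yet inflect differently (dewehfotr, pumusomrrish), so the final letter is not what conditions the rule; the second-to-last letter is.
"tawanh" has second-to-last letter 'n'. The one such stem in the data (kopmunw → kopmunwwish) doubles the final consonant and adds -ish (as do wezelamd, higfewuvf), so the same rule applies.
So tawanh → tawanhhish.

tawanhhish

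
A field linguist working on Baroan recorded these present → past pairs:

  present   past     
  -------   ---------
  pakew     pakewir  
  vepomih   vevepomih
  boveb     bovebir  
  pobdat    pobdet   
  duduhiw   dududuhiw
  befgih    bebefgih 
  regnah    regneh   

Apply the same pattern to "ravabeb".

befgih and regnah both end in -h yet inflect differently (bebefgih, regneh), so the final letter is not what conditions the rule; the last vowel is.
"ravabeb" has last vowel 'e'. The stems whose last vowel is 'e' (pakew → pakewir, boveb → bovebir) add -ir.
So ravabeb → ravabebir.

ravabebir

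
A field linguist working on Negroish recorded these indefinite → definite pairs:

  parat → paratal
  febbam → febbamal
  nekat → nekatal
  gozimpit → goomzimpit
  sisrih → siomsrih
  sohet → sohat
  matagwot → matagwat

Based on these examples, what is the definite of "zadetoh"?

zadetah

parat and gozimpit both end in -t yet inflect differently (paratal, goomzimpit), so the final letter is not what conditions the rule; the last vowel is.
"zadetoh" has last vowel 'o'. The one such stem in the data (matagwot → matagwat) changes the last vowel to 'a' (as does sohet), so the same rule applies.
The other patterns: stems whose last vowel is 'a' add -al; stems whose last vowel is 'i' insert -om- after the first vowel.
So zadetoh → zadetah.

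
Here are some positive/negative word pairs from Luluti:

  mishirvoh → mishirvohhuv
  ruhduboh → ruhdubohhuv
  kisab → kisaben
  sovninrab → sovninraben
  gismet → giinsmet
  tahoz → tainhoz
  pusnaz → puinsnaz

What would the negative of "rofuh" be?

mishirvoh and tahoz both have last vowel 'o' yet inflect differently (mishirvohhuv, tainhoz), so the last vowel is not what conditions the rule; the final letter is.
"rofuh" ends in -h. The stems ending in -h (mishirvoh → mishirvohhuv, ruhduboh → ruhdubohhuv) double the final consonant and add -uv.
So rofuh → rofuhhuv.

rofuhhuv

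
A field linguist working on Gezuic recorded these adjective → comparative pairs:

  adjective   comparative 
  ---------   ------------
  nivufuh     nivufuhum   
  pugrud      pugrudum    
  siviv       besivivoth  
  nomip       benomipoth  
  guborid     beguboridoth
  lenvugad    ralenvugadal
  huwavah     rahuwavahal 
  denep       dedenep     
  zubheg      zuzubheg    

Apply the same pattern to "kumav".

rakumaval

pugrud and guborid both end in -d yet inflect differently (pugrudum, beguboridoth), so the final letter is not what conditions the rule; the last vowel is.
"kumav" has last vowel 'a'. The stems whose last vowel is 'a' (lenvugad → ralenvugadal, huwavah → rahuwavahal) add ra- … -al around the stem.
The other patterns: stems whose last vowel is 'u' add -um; stems whose last vowel is 'i' add be- … -oth around the stem; stems whose last vowel is 'e' repeat the first consonant+vowel as a prefix.
So kumav → rakumaval.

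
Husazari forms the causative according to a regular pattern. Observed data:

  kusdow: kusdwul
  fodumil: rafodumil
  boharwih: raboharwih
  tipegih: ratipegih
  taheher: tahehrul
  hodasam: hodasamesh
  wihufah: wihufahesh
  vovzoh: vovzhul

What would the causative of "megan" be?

meganesh

boharwih and wihufah both end in -h yet inflect differently (raboharwih, wihufahesh), so the final letter is not what conditions the rule; the last vowel is.
"megan" has last vowel 'a'. The stems whose last vowel is 'a' (hodasam → hodasamesh, wihufah → wihufahesh) add -esh.
The other patterns: stems whose last vowel is 'i' add the prefix ra-; stems whose last vowel is 'e' or 'o' delete the last vowel and add -ul.
So megan → meganesh.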